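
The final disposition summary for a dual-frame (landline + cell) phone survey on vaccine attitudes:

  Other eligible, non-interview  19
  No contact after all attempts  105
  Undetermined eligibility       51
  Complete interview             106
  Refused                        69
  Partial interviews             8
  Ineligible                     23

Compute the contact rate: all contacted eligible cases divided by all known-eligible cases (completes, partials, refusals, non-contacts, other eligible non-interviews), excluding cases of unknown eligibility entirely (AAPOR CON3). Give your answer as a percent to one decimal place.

Top = 106 + 8 + 69 + 19 = 202
Denominator = 106 + 8 + 69 + 105 + 19 = 307
CON3 = 202 / 307 = 0.6580

65.8%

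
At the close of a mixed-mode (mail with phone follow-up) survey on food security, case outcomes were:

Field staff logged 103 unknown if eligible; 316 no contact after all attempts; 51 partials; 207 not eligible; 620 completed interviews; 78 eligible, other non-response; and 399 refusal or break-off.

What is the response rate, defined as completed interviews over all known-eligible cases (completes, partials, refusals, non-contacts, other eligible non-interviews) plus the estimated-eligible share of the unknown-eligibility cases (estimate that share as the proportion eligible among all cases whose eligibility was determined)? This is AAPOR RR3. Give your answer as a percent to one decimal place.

Top = 620
Determined eligible = 620 + 51 + 399 + 316 + 78 = 1464
e = 1464 / (1464 + 207) = 1464 / 1671 = 0.8761
Eligible share of unknowns = 0.8761 × 103 = 90.24
Denominator = 1464 + 90.24 = 1554.24
RR3 = 620 / 1554.24 = 0.3989

39.9%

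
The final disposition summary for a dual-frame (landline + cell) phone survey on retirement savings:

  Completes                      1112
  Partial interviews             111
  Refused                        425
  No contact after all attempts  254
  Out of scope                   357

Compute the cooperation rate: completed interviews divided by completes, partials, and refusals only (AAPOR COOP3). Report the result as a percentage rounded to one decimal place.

Top: 1112
Denom: 1112 + 111 + 425 = 1648
COOP3 = 1112 / 1648 = 0.6748

67.5%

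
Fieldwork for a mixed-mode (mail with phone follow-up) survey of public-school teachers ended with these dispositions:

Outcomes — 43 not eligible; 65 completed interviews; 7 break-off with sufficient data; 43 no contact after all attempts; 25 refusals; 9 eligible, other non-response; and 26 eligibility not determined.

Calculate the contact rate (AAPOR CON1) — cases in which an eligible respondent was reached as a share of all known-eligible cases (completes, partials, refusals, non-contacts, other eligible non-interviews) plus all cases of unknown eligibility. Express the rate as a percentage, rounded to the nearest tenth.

Numerator = 65 + 7 + 25 + 9 = 106
Denominator = 65 + 7 + 25 + 43 + 9 + 26 = 175
CON1 = 106 / 175 = 0.6057

60.6%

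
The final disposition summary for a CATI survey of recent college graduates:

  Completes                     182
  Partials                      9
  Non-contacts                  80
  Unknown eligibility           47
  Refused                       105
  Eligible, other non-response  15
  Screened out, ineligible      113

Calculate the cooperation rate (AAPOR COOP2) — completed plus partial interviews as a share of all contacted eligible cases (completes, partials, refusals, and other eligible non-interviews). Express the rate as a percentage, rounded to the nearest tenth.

Top → 182 + 9 = 191
Denom → 182 + 9 + 105 + 15 = 311
COOP2 = 191 / 311 = 0.6141

61.4%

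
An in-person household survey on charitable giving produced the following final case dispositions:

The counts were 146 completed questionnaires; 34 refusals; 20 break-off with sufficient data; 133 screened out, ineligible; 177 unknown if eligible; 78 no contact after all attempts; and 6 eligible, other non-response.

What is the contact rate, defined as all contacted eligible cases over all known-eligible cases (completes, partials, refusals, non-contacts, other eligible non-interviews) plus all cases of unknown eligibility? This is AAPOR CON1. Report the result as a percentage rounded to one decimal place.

Top: 146 + 20 + 34 + 6 = 206
Denominator: 146 + 20 + 34 + 78 + 6 + 177 = 461
CON1 = 206 / 461 = 0.4469

44.7%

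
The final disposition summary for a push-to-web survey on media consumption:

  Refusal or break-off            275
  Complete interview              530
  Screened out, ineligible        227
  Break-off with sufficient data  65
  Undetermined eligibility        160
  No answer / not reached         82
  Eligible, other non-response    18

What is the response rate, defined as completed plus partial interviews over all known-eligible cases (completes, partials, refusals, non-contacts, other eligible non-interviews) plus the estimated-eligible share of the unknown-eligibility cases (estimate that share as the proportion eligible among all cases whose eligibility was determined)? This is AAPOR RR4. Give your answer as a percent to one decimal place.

Top → 530 + 65 = 595
Determined eligible → 530 + 65 + 275 + 82 + 18 = 970
e = 970 / (970 + 227) = 970 / 1197 = 0.8104
Eligible share of unknowns → 0.8104 × 160 = 129.66
Denom → 970 + 129.66 = 1099.66
RR4 = 595 / 1099.66 = 0.5411

54.1%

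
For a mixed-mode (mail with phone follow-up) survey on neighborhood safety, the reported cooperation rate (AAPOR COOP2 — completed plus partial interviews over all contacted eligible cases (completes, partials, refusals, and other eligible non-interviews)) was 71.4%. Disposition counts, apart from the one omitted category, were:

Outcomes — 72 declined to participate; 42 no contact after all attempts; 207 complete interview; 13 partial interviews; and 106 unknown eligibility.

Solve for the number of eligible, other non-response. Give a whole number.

16

Top → 207 + 13 = 220
COOP2 = 220 / D = 0.714
D = 220 / 0.714 = 308.1
Rest of base = 292
eligible, other non-response = 308.1 − 292 ≈ 16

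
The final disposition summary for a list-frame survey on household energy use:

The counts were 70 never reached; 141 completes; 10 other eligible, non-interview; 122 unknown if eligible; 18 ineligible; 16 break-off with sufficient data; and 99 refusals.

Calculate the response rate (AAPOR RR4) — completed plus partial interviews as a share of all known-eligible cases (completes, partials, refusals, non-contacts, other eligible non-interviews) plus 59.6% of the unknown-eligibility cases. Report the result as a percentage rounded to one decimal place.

Top: 141 + 16 = 157
Known eligible: 141 + 16 + 99 + 70 + 10 = 336
e × U: 0.5960 × 122 = 72.71
Denom: 336 + 72.71 = 408.71
RR4 = 157 / 408.71 = 0.3841

38.4%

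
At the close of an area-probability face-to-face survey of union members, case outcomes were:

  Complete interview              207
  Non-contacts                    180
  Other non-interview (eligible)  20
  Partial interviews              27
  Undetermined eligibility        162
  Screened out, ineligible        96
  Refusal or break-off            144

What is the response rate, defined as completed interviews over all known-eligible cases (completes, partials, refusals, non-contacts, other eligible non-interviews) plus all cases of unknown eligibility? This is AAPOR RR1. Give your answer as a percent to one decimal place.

28.0%

Top = 207
Base = 207 + 27 + 144 + 180 + 20 + 162 = 740
RR1 = 207 / 740 = 0.2797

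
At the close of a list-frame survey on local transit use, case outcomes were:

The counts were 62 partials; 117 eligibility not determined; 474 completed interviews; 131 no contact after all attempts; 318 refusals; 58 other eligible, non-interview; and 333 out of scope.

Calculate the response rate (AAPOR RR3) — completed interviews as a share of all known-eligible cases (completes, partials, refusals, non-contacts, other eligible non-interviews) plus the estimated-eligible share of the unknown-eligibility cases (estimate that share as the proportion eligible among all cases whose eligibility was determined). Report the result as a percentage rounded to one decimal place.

41.9%

Num → 474
Eligible (known) → 474 + 62 + 318 + 131 + 58 = 1043
e = 1043 / (1043 + 333) = 1043 / 1376 = 0.7580
Estimated eligible among unknowns → 0.7580 × 117 = 88.69
Base → 1043 + 88.69 = 1131.69
RR3 = 474 / 1131.69 = 0.4188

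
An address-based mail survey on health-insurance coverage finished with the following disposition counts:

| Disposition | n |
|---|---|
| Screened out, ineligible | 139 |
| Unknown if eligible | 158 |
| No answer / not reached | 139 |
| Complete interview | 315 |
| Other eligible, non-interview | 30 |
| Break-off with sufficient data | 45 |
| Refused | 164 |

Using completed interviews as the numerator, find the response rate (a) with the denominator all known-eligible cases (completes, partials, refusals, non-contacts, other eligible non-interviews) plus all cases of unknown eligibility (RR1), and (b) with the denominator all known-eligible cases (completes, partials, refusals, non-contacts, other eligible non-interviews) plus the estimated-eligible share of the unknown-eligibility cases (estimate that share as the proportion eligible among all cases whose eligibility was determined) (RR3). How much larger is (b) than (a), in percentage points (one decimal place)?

1.2

Num = 315
Denom = 315 + 45 + 164 + 139 + 30 + 158 = 851
RR1 = 315 / 851 = 0.3702
Known eligible = 315 + 45 + 164 + 139 + 30 = 693
e = 693 / (693 + 139) = 693 / 832 = 0.8329
e × U = 0.8329 × 158 = 131.60
Denom = 693 + 131.60 = 824.60
RR3 = 315 / 824.60 = 0.3820
Difference = 38.20 − 37.02 = 1.18 percentage points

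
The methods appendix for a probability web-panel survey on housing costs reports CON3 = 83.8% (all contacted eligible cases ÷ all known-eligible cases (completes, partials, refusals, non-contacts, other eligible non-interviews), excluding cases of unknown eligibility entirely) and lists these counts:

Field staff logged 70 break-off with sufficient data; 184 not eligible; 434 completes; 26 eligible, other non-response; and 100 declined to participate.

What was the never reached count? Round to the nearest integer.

Top → 434 + 70 + 100 + 26 = 630
CON3 = 630 / D = 0.838
D = 630 / 0.838 = 751.8
Remaining denominator categories sum to 630
never reached = 751.8 − 630 ≈ 122

122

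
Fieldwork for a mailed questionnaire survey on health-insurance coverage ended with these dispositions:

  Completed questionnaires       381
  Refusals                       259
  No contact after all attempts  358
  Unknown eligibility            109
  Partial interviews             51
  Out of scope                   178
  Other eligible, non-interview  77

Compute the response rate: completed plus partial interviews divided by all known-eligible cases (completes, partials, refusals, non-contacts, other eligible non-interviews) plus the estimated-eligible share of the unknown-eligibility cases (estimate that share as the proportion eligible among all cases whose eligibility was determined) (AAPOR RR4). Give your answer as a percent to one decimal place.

35.4%

Top: 381 + 51 = 432
Known eligible: 381 + 51 + 259 + 358 + 77 = 1126
e = 1126 / (1126 + 178) = 1126 / 1304 = 0.8635
Eligible share of unknowns: 0.8635 × 109 = 94.12
Base: 1126 + 94.12 = 1220.12
RR4 = 432 / 1220.12 = 0.3541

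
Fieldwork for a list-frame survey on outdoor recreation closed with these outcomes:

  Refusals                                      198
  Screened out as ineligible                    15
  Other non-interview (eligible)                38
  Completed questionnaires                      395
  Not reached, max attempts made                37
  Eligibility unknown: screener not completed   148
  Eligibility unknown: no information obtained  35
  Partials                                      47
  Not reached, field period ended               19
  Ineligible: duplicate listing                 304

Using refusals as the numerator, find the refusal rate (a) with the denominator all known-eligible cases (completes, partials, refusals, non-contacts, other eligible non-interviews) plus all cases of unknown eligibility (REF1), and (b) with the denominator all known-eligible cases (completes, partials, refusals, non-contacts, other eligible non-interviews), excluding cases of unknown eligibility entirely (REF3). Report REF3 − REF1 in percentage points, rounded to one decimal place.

5.4

No contact after all attempts = 19 + 37 = 56
Unknown if eligible = 148 + 35 = 183
Screened out, ineligible = 15 + 304 = 319
Top → 198
Base → 395 + 47 + 198 + 56 + 38 + 183 = 917
REF1 = 198 / 917 = 0.2159
Base → 395 + 47 + 198 + 56 + 38 = 734
REF3 = 198 / 734 = 0.2698
Difference = 26.98 − 21.59 = 5.39 percentage points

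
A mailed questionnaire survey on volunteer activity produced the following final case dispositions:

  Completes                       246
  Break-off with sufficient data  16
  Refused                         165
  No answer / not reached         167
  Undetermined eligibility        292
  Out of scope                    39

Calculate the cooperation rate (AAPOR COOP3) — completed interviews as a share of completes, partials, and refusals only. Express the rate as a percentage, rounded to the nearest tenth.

Numerator = 246
Denominator = 246 + 16 + 165 = 427
COOP3 = 246 / 427 = 0.5761

57.6%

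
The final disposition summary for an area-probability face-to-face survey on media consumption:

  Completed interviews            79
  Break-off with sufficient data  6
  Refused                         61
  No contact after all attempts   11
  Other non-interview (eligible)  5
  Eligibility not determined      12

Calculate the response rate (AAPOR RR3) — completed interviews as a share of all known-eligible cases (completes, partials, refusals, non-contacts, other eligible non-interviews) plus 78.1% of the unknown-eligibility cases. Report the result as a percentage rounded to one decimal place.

Numerator → 79
Determined eligible → 79 + 6 + 61 + 11 + 5 = 162
e × U → 0.7810 × 12 = 9.37
Base → 162 + 9.37 = 171.37
RR3 = 79 / 171.37 = 0.4610

46.1%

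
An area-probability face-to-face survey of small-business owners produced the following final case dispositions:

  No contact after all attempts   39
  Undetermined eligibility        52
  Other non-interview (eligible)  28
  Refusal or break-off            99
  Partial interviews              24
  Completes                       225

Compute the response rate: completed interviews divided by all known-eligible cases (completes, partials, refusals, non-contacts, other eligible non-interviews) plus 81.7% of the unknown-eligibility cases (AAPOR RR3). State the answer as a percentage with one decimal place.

Top → 225
Eligible (known) → 225 + 24 + 99 + 39 + 28 = 415
Estimated eligible among unknowns → 0.8170 × 52 = 42.48
Base → 415 + 42.48 = 457.48
RR3 = 225 / 457.48 = 0.4918

49.2%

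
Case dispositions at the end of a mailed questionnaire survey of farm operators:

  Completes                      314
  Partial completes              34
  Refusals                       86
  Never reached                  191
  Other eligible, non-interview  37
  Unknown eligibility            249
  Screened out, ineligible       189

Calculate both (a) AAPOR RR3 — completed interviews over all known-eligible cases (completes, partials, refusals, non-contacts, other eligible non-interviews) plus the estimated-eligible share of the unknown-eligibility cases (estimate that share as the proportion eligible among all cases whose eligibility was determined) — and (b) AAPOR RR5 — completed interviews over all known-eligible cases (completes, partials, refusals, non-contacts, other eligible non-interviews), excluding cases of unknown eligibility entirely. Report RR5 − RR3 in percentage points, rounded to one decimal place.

Numerator → 314
Determined eligible → 314 + 34 + 86 + 191 + 37 = 662
e = 662 / (662 + 189) = 662 / 851 = 0.7779
Estimated eligible among unknowns → 0.7779 × 249 = 193.70
Denom → 662 + 193.70 = 855.70
RR3 = 314 / 855.70 = 0.3670
Denom → 314 + 34 + 86 + 191 + 37 = 662
RR5 = 314 / 662 = 0.4743
Difference = 47.43 − 36.70 = 10.73 percentage points

10.7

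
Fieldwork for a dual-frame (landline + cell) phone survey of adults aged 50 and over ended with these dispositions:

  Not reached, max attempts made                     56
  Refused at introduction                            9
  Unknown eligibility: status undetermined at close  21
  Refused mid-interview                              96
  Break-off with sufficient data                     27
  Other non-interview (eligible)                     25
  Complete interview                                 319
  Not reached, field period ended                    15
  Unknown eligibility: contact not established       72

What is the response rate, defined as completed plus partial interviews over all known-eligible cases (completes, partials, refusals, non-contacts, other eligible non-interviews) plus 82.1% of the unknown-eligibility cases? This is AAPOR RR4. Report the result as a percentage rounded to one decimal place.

55.5%

Declined to participate = 9 + 96 = 105
No contact after all attempts = 15 + 56 = 71
Unknown if eligible = 72 + 21 = 93
Numerator → 319 + 27 = 346
Known eligible → 319 + 27 + 105 + 71 + 25 = 547
Estimated eligible among unknowns → 0.8210 × 93 = 76.35
Denom → 547 + 76.35 = 623.35
RR4 = 346 / 623.35 = 0.5551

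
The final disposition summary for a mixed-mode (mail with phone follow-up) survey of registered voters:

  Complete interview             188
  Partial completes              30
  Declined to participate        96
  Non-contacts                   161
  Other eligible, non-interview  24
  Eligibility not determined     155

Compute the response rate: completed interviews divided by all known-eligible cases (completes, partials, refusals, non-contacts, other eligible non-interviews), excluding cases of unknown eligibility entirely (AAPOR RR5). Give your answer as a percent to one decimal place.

37.7%

Num = 188
Base = 188 + 30 + 96 + 161 + 24 = 499
RR5 = 188 / 499 = 0.3768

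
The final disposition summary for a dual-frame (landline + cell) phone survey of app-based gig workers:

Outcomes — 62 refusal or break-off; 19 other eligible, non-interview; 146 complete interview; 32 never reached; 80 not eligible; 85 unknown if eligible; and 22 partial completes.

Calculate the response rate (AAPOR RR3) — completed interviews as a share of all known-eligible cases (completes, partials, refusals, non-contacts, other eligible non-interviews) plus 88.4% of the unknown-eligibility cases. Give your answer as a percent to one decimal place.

Numerator: 146
Known eligible: 146 + 22 + 62 + 32 + 19 = 281
Eligible share of unknowns: 0.8840 × 85 = 75.14
Base: 281 + 75.14 = 356.14
RR3 = 146 / 356.14 = 0.4100

41.0%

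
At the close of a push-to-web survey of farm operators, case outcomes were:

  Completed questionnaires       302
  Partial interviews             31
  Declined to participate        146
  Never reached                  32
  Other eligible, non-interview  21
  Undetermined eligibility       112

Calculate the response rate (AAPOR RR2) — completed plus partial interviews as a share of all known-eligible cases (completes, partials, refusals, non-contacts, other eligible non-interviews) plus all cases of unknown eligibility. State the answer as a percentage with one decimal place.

51.7%

Num = 302 + 31 = 333
Base = 302 + 31 + 146 + 32 + 21 + 112 = 644
RR2 = 333 / 644 = 0.5171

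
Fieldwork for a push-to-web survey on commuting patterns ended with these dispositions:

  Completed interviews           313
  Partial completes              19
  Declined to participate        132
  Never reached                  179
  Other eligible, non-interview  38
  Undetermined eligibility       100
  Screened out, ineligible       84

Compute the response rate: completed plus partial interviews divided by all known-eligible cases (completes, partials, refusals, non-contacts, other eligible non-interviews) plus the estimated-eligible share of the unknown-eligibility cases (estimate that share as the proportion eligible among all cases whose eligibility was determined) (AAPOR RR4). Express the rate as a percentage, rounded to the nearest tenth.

Num: 313 + 19 = 332
Eligible (known): 313 + 19 + 132 + 179 + 38 = 681
e = 681 / (681 + 84) = 681 / 765 = 0.8902
Eligible share of unknowns: 0.8902 × 100 = 89.02
Base: 681 + 89.02 = 770.02
RR4 = 332 / 770.02 = 0.4312

43.1%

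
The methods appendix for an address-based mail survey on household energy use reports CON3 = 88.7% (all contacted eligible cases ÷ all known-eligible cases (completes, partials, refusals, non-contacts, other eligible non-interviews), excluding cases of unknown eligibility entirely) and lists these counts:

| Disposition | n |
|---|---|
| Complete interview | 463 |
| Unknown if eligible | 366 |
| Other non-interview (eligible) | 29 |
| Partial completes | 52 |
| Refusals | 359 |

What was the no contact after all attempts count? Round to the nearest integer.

Numerator = 463 + 52 + 359 + 29 = 903
CON3 = 903 / D = 0.887
D = 903 / 0.887 = 1018.0
Remaining denominator categories sum to 903
no contact after all attempts = 1018.0 − 903 ≈ 115

115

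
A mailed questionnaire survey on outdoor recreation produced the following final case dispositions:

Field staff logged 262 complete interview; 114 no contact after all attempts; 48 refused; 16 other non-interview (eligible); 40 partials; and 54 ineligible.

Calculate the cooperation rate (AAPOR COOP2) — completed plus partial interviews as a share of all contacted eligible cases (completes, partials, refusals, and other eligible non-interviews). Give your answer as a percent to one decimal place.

Num: 262 + 40 = 302
Denom: 262 + 40 + 48 + 16 = 366
COOP2 = 302 / 366 = 0.8251

82.5%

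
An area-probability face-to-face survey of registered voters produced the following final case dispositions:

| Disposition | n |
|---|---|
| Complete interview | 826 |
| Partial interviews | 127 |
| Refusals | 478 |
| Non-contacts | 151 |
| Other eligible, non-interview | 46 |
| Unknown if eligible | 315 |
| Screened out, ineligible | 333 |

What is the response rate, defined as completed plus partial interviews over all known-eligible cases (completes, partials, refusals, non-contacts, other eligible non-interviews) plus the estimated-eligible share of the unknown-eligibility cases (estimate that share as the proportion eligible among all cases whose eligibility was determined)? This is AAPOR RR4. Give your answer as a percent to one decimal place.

Num: 826 + 127 = 953
Determined eligible: 826 + 127 + 478 + 151 + 46 = 1628
e = 1628 / (1628 + 333) = 1628 / 1961 = 0.8302
e × U: 0.8302 × 315 = 261.51
Base: 1628 + 261.51 = 1889.51
RR4 = 953 / 1889.51 = 0.5044

50.4%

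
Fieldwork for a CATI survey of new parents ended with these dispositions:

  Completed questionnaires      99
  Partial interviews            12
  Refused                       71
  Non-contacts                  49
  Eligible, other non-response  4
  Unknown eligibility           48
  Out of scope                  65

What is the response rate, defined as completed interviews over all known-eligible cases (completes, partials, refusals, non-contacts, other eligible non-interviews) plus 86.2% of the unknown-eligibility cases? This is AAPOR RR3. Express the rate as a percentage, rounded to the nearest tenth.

35.8%

Numerator → 99
Determined eligible → 99 + 12 + 71 + 49 + 4 = 235
Estimated eligible among unknowns → 0.8620 × 48 = 41.38
Denom → 235 + 41.38 = 276.38
RR3 = 99 / 276.38 = 0.3582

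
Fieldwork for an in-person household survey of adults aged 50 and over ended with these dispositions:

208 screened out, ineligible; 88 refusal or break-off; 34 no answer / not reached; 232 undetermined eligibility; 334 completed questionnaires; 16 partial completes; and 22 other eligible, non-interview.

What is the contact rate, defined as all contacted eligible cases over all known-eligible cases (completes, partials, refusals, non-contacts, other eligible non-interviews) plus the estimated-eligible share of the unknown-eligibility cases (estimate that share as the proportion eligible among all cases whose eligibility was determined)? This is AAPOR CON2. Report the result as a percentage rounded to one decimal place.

70.0%

Top = 334 + 16 + 88 + 22 = 460
Eligible (known) = 334 + 16 + 88 + 34 + 22 = 494
e = 494 / (494 + 208) = 494 / 702 = 0.7037
Estimated eligible among unknowns = 0.7037 × 232 = 163.26
Denominator = 494 + 163.26 = 657.26
CON2 = 460 / 657.26 = 0.6999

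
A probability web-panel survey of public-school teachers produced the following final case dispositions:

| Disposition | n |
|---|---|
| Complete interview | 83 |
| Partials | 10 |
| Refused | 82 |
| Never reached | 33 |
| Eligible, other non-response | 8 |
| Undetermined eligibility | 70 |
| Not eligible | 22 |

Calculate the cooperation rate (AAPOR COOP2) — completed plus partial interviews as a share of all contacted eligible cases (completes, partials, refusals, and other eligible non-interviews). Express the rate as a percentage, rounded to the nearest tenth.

50.8%

Numerator → 83 + 10 = 93
Base → 83 + 10 + 82 + 8 = 183
COOP2 = 93 / 183 = 0.5082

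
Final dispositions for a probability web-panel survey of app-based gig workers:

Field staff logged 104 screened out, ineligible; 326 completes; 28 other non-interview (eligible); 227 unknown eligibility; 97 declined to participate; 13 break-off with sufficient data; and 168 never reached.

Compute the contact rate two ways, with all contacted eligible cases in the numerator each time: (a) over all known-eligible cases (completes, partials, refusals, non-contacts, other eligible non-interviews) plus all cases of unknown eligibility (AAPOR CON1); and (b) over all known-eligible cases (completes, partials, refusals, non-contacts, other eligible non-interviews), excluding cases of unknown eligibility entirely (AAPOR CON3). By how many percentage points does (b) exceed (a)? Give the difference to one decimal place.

19.4

Num: 326 + 13 + 97 + 28 = 464
Denominator: 326 + 13 + 97 + 168 + 28 + 227 = 859
CON1 = 464 / 859 = 0.5402
Denominator: 326 + 13 + 97 + 168 + 28 = 632
CON3 = 464 / 632 = 0.7342
Difference = 73.42 − 54.02 = 19.40 percentage points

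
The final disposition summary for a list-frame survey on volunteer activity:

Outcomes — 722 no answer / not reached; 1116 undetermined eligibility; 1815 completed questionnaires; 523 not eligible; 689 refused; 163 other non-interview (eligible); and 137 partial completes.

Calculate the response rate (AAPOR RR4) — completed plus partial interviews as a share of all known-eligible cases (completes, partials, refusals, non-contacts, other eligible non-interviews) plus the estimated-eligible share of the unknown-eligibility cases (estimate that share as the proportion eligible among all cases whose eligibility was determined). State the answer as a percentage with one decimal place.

43.4%

Numerator → 1815 + 137 = 1952
Eligible (known) → 1815 + 137 + 689 + 722 + 163 = 3526
e = 3526 / (3526 + 523) = 3526 / 4049 = 0.8708
Eligible share of unknowns → 0.8708 × 1116 = 971.81
Denominator → 3526 + 971.81 = 4497.81
RR4 = 1952 / 4497.81 = 0.4340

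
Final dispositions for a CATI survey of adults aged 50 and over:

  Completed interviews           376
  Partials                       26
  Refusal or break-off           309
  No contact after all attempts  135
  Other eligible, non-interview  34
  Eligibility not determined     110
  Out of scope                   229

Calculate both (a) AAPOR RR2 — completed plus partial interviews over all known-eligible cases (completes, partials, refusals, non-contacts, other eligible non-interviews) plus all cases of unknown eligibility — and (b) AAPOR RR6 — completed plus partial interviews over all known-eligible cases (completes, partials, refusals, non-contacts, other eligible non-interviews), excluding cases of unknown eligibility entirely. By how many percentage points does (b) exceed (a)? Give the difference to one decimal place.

Num = 376 + 26 = 402
Base = 376 + 26 + 309 + 135 + 34 + 110 = 990
RR2 = 402 / 990 = 0.4061
Base = 376 + 26 + 309 + 135 + 34 = 880
RR6 = 402 / 880 = 0.4568
Difference = 45.68 − 40.61 = 5.07 percentage points

5.1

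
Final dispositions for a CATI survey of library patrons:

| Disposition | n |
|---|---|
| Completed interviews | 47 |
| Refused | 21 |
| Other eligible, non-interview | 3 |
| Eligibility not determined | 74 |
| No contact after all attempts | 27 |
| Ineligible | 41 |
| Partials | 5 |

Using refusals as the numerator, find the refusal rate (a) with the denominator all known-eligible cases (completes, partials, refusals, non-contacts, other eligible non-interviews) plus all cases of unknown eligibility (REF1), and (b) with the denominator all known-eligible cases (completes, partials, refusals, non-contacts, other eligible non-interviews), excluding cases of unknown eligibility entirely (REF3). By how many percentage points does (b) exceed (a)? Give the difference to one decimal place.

8.5

Numerator = 21
Denom = 47 + 5 + 21 + 27 + 3 + 74 = 177
REF1 = 21 / 177 = 0.1186
Denom = 47 + 5 + 21 + 27 + 3 = 103
REF3 = 21 / 103 = 0.2039
Difference = 20.39 − 11.86 = 8.53 percentage points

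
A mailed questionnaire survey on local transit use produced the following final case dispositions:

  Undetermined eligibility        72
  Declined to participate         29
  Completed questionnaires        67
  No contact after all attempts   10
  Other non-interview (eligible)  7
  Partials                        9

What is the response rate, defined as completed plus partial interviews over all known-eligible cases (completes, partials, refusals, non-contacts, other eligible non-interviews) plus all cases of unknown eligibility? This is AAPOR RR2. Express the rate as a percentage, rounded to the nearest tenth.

Numerator = 67 + 9 = 76
Denom = 67 + 9 + 29 + 10 + 7 + 72 = 194
RR2 = 76 / 194 = 0.3918

39.2%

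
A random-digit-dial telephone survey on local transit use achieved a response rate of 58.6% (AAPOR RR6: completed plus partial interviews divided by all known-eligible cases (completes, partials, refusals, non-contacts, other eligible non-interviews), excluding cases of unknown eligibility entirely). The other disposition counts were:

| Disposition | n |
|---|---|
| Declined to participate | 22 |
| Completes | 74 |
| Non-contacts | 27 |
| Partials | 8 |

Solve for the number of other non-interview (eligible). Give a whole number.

9

Top = 74 + 8 = 82
RR6 = 82 / D = 0.586
D = 82 / 0.586 = 139.9
Remaining denominator categories sum to 131
other non-interview (eligible) = 139.9 − 131 ≈ 9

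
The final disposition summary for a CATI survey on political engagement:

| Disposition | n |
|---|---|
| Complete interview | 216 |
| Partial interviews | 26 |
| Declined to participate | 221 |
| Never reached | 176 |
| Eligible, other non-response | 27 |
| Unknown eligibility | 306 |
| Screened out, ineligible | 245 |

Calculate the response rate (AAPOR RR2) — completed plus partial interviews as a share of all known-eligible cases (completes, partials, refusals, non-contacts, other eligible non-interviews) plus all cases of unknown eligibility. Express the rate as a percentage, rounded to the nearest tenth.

24.9%

Numerator = 216 + 26 = 242
Denominator = 216 + 26 + 221 + 176 + 27 + 306 = 972
RR2 = 242 / 972 = 0.2490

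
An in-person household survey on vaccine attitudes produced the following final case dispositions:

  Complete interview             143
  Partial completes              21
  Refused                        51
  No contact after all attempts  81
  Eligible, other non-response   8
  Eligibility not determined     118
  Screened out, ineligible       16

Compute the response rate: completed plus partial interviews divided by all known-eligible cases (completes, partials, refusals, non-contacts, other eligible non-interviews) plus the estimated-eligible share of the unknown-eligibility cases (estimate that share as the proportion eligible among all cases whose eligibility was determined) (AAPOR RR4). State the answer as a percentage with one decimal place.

39.4%

Top → 143 + 21 = 164
Known eligible → 143 + 21 + 51 + 81 + 8 = 304
e = 304 / (304 + 16) = 304 / 320 = 0.9500
e × U → 0.9500 × 118 = 112.10
Denom → 304 + 112.10 = 416.10
RR4 = 164 / 416.10 = 0.3941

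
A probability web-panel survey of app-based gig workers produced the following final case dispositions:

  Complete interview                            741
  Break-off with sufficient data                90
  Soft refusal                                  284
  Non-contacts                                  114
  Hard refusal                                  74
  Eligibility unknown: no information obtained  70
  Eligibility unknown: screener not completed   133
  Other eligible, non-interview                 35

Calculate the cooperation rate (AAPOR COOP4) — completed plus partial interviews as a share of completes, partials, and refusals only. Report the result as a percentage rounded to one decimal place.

Declined to participate = 74 + 284 = 358
Unknown if eligible = 133 + 70 = 203
Numerator = 741 + 90 = 831
Base = 741 + 90 + 358 = 1189
COOP4 = 831 / 1189 = 0.6989

69.9%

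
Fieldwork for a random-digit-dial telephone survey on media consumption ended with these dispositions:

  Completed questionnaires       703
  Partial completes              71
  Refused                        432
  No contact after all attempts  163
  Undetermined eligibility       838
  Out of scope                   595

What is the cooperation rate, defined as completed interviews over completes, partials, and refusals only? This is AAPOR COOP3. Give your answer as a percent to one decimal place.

Num = 703
Denom = 703 + 71 + 432 = 1206
COOP3 = 703 / 1206 = 0.5829

58.3%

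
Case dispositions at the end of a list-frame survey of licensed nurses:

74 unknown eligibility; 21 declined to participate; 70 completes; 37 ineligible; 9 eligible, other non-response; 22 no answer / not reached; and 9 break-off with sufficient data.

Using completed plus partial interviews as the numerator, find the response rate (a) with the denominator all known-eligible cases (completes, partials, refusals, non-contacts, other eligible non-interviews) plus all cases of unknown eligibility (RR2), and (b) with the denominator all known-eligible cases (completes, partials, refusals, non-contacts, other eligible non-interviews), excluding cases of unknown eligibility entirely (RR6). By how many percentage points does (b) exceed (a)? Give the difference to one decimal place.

21.8

Num: 70 + 9 = 79
Denom: 70 + 9 + 21 + 22 + 9 + 74 = 205
RR2 = 79 / 205 = 0.3854
Denom: 70 + 9 + 21 + 22 + 9 = 131
RR6 = 79 / 131 = 0.6031
Difference = 60.31 − 38.54 = 21.77 percentage points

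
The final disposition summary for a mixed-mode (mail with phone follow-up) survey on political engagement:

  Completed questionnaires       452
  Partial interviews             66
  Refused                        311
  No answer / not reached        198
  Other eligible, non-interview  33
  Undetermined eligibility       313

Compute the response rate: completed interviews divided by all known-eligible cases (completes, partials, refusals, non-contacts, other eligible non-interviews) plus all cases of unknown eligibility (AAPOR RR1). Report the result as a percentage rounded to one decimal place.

32.9%

Numerator = 452
Base = 452 + 66 + 311 + 198 + 33 + 313 = 1373
RR1 = 452 / 1373 = 0.3292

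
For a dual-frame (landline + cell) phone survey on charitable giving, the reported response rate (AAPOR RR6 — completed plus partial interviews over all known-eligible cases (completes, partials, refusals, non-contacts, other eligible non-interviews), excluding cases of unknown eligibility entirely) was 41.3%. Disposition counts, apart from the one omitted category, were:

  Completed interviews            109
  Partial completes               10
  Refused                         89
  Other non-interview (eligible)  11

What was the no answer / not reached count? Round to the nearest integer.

Numerator = 109 + 10 = 119
RR6 = 119 / D = 0.413
D = 119 / 0.413 = 288.1
Rest of base = 219
no answer / not reached = 288.1 − 219 ≈ 69

69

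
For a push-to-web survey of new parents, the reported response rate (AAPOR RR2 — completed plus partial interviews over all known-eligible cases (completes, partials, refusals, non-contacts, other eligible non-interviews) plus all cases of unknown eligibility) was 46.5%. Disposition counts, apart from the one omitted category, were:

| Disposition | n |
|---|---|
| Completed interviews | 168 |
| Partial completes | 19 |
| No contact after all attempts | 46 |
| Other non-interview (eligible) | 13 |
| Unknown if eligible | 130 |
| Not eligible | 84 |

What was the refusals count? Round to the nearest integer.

Numerator = 168 + 19 = 187
RR2 = 187 / D = 0.465
D = 187 / 0.465 = 402.2
Rest of base = 376
refusals = 402.2 − 376 ≈ 26

26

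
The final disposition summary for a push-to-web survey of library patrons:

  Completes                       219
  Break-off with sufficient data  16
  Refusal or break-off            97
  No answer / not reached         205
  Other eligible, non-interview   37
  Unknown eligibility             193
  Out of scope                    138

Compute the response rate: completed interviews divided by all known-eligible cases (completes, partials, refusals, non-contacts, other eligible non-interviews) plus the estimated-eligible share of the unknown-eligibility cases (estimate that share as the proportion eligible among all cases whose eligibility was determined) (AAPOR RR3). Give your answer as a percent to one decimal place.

30.0%

Top: 219
Known eligible: 219 + 16 + 97 + 205 + 37 = 574
e = 574 / (574 + 138) = 574 / 712 = 0.8062
Estimated eligible among unknowns: 0.8062 × 193 = 155.60
Denom: 574 + 155.60 = 729.60
RR3 = 219 / 729.60 = 0.3002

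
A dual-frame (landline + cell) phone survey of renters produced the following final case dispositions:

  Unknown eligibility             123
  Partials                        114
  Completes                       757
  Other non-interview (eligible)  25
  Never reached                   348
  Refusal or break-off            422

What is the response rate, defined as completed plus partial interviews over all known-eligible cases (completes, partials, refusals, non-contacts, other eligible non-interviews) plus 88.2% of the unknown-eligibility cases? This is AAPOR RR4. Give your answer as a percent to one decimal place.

Num: 757 + 114 = 871
Determined eligible: 757 + 114 + 422 + 348 + 25 = 1666
Estimated eligible among unknowns: 0.8820 × 123 = 108.49
Base: 1666 + 108.49 = 1774.49
RR4 = 871 / 1774.49 = 0.4908

49.1%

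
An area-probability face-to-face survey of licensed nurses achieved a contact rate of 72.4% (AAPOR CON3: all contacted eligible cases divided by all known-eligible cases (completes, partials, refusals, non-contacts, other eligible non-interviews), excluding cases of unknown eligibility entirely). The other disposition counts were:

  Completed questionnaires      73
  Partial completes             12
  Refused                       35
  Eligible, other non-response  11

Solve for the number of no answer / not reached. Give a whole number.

50

Num → 73 + 12 + 35 + 11 = 131
CON3 = 131 / D = 0.724
D = 131 / 0.724 = 180.9
Remaining denominator categories sum to 131
no answer / not reached = 180.9 − 131 ≈ 50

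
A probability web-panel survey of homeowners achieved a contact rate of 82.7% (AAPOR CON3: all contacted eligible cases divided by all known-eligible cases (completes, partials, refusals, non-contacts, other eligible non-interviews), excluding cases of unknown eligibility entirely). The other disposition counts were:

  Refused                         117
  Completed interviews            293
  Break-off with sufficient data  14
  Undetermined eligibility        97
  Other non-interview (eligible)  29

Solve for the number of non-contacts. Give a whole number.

Top = 293 + 14 + 117 + 29 = 453
CON3 = 453 / D = 0.827
D = 453 / 0.827 = 547.8
Remaining denominator categories sum to 453
non-contacts = 547.8 − 453 ≈ 95

95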